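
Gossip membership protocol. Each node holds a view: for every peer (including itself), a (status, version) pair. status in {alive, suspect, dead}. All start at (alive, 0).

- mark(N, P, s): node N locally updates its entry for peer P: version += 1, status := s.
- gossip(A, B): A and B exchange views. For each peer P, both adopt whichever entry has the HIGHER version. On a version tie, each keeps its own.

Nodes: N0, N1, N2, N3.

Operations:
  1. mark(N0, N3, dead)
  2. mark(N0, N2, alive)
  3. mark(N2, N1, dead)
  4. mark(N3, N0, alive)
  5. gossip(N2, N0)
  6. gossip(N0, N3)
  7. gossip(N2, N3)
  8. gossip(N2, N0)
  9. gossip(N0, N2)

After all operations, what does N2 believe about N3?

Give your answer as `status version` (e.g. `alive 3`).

Answer: dead 1

Derivation:
Op 1: N0 marks N3=dead -> (dead,v1)
Op 2: N0 marks N2=alive -> (alive,v1)
Op 3: N2 marks N1=dead -> (dead,v1)
Op 4: N3 marks N0=alive -> (alive,v1)
Op 5: gossip N2<->N0 -> N2.N0=(alive,v0) N2.N1=(dead,v1) N2.N2=(alive,v1) N2.N3=(dead,v1) | N0.N0=(alive,v0) N0.N1=(dead,v1) N0.N2=(alive,v1) N0.N3=(dead,v1)
Op 6: gossip N0<->N3 -> N0.N0=(alive,v1) N0.N1=(dead,v1) N0.N2=(alive,v1) N0.N3=(dead,v1) | N3.N0=(alive,v1) N3.N1=(dead,v1) N3.N2=(alive,v1) N3.N3=(dead,v1)
Op 7: gossip N2<->N3 -> N2.N0=(alive,v1) N2.N1=(dead,v1) N2.N2=(alive,v1) N2.N3=(dead,v1) | N3.N0=(alive,v1) N3.N1=(dead,v1) N3.N2=(alive,v1) N3.N3=(dead,v1)
Op 8: gossip N2<->N0 -> N2.N0=(alive,v1) N2.N1=(dead,v1) N2.N2=(alive,v1) N2.N3=(dead,v1) | N0.N0=(alive,v1) N0.N1=(dead,v1) N0.N2=(alive,v1) N0.N3=(dead,v1)
Op 9: gossip N0<->N2 -> N0.N0=(alive,v1) N0.N1=(dead,v1) N0.N2=(alive,v1) N0.N3=(dead,v1) | N2.N0=(alive,v1) N2.N1=(dead,v1) N2.N2=(alive,v1) N2.N3=(dead,v1)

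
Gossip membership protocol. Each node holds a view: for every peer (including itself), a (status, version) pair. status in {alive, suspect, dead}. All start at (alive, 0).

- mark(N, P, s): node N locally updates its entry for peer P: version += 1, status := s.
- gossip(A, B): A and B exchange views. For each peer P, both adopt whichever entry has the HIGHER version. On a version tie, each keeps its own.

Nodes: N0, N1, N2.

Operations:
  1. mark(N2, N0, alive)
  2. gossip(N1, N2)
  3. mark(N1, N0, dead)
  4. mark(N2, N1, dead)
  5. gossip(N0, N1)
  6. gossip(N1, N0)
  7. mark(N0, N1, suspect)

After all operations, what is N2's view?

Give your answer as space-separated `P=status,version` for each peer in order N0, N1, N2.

Op 1: N2 marks N0=alive -> (alive,v1)
Op 2: gossip N1<->N2 -> N1.N0=(alive,v1) N1.N1=(alive,v0) N1.N2=(alive,v0) | N2.N0=(alive,v1) N2.N1=(alive,v0) N2.N2=(alive,v0)
Op 3: N1 marks N0=dead -> (dead,v2)
Op 4: N2 marks N1=dead -> (dead,v1)
Op 5: gossip N0<->N1 -> N0.N0=(dead,v2) N0.N1=(alive,v0) N0.N2=(alive,v0) | N1.N0=(dead,v2) N1.N1=(alive,v0) N1.N2=(alive,v0)
Op 6: gossip N1<->N0 -> N1.N0=(dead,v2) N1.N1=(alive,v0) N1.N2=(alive,v0) | N0.N0=(dead,v2) N0.N1=(alive,v0) N0.N2=(alive,v0)
Op 7: N0 marks N1=suspect -> (suspect,v1)

Answer: N0=alive,1 N1=dead,1 N2=alive,0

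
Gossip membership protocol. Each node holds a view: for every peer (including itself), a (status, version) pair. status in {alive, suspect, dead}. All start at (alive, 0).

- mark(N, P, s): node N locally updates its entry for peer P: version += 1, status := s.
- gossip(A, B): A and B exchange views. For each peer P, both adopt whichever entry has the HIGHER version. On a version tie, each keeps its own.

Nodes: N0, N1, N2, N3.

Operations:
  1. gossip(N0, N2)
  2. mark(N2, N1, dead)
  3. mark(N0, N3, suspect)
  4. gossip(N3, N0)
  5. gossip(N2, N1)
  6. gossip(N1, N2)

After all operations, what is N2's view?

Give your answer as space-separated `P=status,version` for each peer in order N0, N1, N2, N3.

Op 1: gossip N0<->N2 -> N0.N0=(alive,v0) N0.N1=(alive,v0) N0.N2=(alive,v0) N0.N3=(alive,v0) | N2.N0=(alive,v0) N2.N1=(alive,v0) N2.N2=(alive,v0) N2.N3=(alive,v0)
Op 2: N2 marks N1=dead -> (dead,v1)
Op 3: N0 marks N3=suspect -> (suspect,v1)
Op 4: gossip N3<->N0 -> N3.N0=(alive,v0) N3.N1=(alive,v0) N3.N2=(alive,v0) N3.N3=(suspect,v1) | N0.N0=(alive,v0) N0.N1=(alive,v0) N0.N2=(alive,v0) N0.N3=(suspect,v1)
Op 5: gossip N2<->N1 -> N2.N0=(alive,v0) N2.N1=(dead,v1) N2.N2=(alive,v0) N2.N3=(alive,v0) | N1.N0=(alive,v0) N1.N1=(dead,v1) N1.N2=(alive,v0) N1.N3=(alive,v0)
Op 6: gossip N1<->N2 -> N1.N0=(alive,v0) N1.N1=(dead,v1) N1.N2=(alive,v0) N1.N3=(alive,v0) | N2.N0=(alive,v0) N2.N1=(dead,v1) N2.N2=(alive,v0) N2.N3=(alive,v0)

Answer: N0=alive,0 N1=dead,1 N2=alive,0 N3=alive,0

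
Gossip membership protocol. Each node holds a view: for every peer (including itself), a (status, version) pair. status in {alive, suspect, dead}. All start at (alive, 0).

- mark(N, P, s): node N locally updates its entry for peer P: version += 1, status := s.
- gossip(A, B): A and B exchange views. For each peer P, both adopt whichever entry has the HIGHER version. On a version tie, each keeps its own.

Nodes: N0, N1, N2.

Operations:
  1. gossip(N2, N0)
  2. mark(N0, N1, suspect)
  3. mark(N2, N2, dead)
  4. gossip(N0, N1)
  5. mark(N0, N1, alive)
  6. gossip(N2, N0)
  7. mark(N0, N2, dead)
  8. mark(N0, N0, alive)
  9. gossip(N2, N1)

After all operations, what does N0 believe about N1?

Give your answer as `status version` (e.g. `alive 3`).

Op 1: gossip N2<->N0 -> N2.N0=(alive,v0) N2.N1=(alive,v0) N2.N2=(alive,v0) | N0.N0=(alive,v0) N0.N1=(alive,v0) N0.N2=(alive,v0)
Op 2: N0 marks N1=suspect -> (suspect,v1)
Op 3: N2 marks N2=dead -> (dead,v1)
Op 4: gossip N0<->N1 -> N0.N0=(alive,v0) N0.N1=(suspect,v1) N0.N2=(alive,v0) | N1.N0=(alive,v0) N1.N1=(suspect,v1) N1.N2=(alive,v0)
Op 5: N0 marks N1=alive -> (alive,v2)
Op 6: gossip N2<->N0 -> N2.N0=(alive,v0) N2.N1=(alive,v2) N2.N2=(dead,v1) | N0.N0=(alive,v0) N0.N1=(alive,v2) N0.N2=(dead,v1)
Op 7: N0 marks N2=dead -> (dead,v2)
Op 8: N0 marks N0=alive -> (alive,v1)
Op 9: gossip N2<->N1 -> N2.N0=(alive,v0) N2.N1=(alive,v2) N2.N2=(dead,v1) | N1.N0=(alive,v0) N1.N1=(alive,v2) N1.N2=(dead,v1)

Answer: alive 2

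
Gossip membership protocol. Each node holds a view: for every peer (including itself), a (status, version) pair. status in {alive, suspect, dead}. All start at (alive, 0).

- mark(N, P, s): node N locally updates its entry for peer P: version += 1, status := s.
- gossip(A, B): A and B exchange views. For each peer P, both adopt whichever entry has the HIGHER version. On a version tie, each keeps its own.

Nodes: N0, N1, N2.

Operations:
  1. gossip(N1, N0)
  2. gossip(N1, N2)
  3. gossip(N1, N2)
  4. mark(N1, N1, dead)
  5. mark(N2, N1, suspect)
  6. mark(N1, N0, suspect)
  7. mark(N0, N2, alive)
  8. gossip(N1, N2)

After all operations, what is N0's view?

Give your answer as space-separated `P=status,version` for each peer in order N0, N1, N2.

Op 1: gossip N1<->N0 -> N1.N0=(alive,v0) N1.N1=(alive,v0) N1.N2=(alive,v0) | N0.N0=(alive,v0) N0.N1=(alive,v0) N0.N2=(alive,v0)
Op 2: gossip N1<->N2 -> N1.N0=(alive,v0) N1.N1=(alive,v0) N1.N2=(alive,v0) | N2.N0=(alive,v0) N2.N1=(alive,v0) N2.N2=(alive,v0)
Op 3: gossip N1<->N2 -> N1.N0=(alive,v0) N1.N1=(alive,v0) N1.N2=(alive,v0) | N2.N0=(alive,v0) N2.N1=(alive,v0) N2.N2=(alive,v0)
Op 4: N1 marks N1=dead -> (dead,v1)
Op 5: N2 marks N1=suspect -> (suspect,v1)
Op 6: N1 marks N0=suspect -> (suspect,v1)
Op 7: N0 marks N2=alive -> (alive,v1)
Op 8: gossip N1<->N2 -> N1.N0=(suspect,v1) N1.N1=(dead,v1) N1.N2=(alive,v0) | N2.N0=(suspect,v1) N2.N1=(suspect,v1) N2.N2=(alive,v0)

Answer: N0=alive,0 N1=alive,0 N2=alive,1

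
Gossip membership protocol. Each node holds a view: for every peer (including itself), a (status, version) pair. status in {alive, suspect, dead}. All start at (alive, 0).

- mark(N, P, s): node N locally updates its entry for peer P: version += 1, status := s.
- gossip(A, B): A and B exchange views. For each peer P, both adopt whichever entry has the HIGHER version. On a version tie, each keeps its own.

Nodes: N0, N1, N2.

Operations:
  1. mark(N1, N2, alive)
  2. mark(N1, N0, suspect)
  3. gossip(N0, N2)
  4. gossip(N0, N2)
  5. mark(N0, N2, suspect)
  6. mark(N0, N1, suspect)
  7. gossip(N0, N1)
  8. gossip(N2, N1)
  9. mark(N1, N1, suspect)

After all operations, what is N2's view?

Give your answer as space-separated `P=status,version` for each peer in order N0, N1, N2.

Answer: N0=suspect,1 N1=suspect,1 N2=alive,1

Derivation:
Op 1: N1 marks N2=alive -> (alive,v1)
Op 2: N1 marks N0=suspect -> (suspect,v1)
Op 3: gossip N0<->N2 -> N0.N0=(alive,v0) N0.N1=(alive,v0) N0.N2=(alive,v0) | N2.N0=(alive,v0) N2.N1=(alive,v0) N2.N2=(alive,v0)
Op 4: gossip N0<->N2 -> N0.N0=(alive,v0) N0.N1=(alive,v0) N0.N2=(alive,v0) | N2.N0=(alive,v0) N2.N1=(alive,v0) N2.N2=(alive,v0)
Op 5: N0 marks N2=suspect -> (suspect,v1)
Op 6: N0 marks N1=suspect -> (suspect,v1)
Op 7: gossip N0<->N1 -> N0.N0=(suspect,v1) N0.N1=(suspect,v1) N0.N2=(suspect,v1) | N1.N0=(suspect,v1) N1.N1=(suspect,v1) N1.N2=(alive,v1)
Op 8: gossip N2<->N1 -> N2.N0=(suspect,v1) N2.N1=(suspect,v1) N2.N2=(alive,v1) | N1.N0=(suspect,v1) N1.N1=(suspect,v1) N1.N2=(alive,v1)
Op 9: N1 marks N1=suspect -> (suspect,v2)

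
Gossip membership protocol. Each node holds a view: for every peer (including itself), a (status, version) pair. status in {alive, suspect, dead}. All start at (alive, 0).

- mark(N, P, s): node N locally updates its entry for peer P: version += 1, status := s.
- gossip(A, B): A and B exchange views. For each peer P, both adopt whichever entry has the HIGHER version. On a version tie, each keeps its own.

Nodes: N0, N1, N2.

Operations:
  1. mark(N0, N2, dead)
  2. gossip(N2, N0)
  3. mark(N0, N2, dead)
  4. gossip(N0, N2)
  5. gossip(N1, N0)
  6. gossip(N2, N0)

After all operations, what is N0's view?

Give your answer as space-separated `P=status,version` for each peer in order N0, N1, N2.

Answer: N0=alive,0 N1=alive,0 N2=dead,2

Derivation:
Op 1: N0 marks N2=dead -> (dead,v1)
Op 2: gossip N2<->N0 -> N2.N0=(alive,v0) N2.N1=(alive,v0) N2.N2=(dead,v1) | N0.N0=(alive,v0) N0.N1=(alive,v0) N0.N2=(dead,v1)
Op 3: N0 marks N2=dead -> (dead,v2)
Op 4: gossip N0<->N2 -> N0.N0=(alive,v0) N0.N1=(alive,v0) N0.N2=(dead,v2) | N2.N0=(alive,v0) N2.N1=(alive,v0) N2.N2=(dead,v2)
Op 5: gossip N1<->N0 -> N1.N0=(alive,v0) N1.N1=(alive,v0) N1.N2=(dead,v2) | N0.N0=(alive,v0) N0.N1=(alive,v0) N0.N2=(dead,v2)
Op 6: gossip N2<->N0 -> N2.N0=(alive,v0) N2.N1=(alive,v0) N2.N2=(dead,v2) | N0.N0=(alive,v0) N0.N1=(alive,v0) N0.N2=(dead,v2)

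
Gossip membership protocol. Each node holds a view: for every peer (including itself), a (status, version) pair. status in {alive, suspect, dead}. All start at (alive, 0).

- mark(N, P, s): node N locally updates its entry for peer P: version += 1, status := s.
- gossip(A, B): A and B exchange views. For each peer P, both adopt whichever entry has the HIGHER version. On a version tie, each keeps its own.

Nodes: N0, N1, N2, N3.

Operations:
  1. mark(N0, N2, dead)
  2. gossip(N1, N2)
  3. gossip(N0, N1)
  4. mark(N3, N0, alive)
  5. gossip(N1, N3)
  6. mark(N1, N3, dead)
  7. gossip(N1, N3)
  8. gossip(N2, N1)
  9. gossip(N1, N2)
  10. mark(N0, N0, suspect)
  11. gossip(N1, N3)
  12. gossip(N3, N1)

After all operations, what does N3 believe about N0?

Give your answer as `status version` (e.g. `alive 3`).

Op 1: N0 marks N2=dead -> (dead,v1)
Op 2: gossip N1<->N2 -> N1.N0=(alive,v0) N1.N1=(alive,v0) N1.N2=(alive,v0) N1.N3=(alive,v0) | N2.N0=(alive,v0) N2.N1=(alive,v0) N2.N2=(alive,v0) N2.N3=(alive,v0)
Op 3: gossip N0<->N1 -> N0.N0=(alive,v0) N0.N1=(alive,v0) N0.N2=(dead,v1) N0.N3=(alive,v0) | N1.N0=(alive,v0) N1.N1=(alive,v0) N1.N2=(dead,v1) N1.N3=(alive,v0)
Op 4: N3 marks N0=alive -> (alive,v1)
Op 5: gossip N1<->N3 -> N1.N0=(alive,v1) N1.N1=(alive,v0) N1.N2=(dead,v1) N1.N3=(alive,v0) | N3.N0=(alive,v1) N3.N1=(alive,v0) N3.N2=(dead,v1) N3.N3=(alive,v0)
Op 6: N1 marks N3=dead -> (dead,v1)
Op 7: gossip N1<->N3 -> N1.N0=(alive,v1) N1.N1=(alive,v0) N1.N2=(dead,v1) N1.N3=(dead,v1) | N3.N0=(alive,v1) N3.N1=(alive,v0) N3.N2=(dead,v1) N3.N3=(dead,v1)
Op 8: gossip N2<->N1 -> N2.N0=(alive,v1) N2.N1=(alive,v0) N2.N2=(dead,v1) N2.N3=(dead,v1) | N1.N0=(alive,v1) N1.N1=(alive,v0) N1.N2=(dead,v1) N1.N3=(dead,v1)
Op 9: gossip N1<->N2 -> N1.N0=(alive,v1) N1.N1=(alive,v0) N1.N2=(dead,v1) N1.N3=(dead,v1) | N2.N0=(alive,v1) N2.N1=(alive,v0) N2.N2=(dead,v1) N2.N3=(dead,v1)
Op 10: N0 marks N0=suspect -> (suspect,v1)
Op 11: gossip N1<->N3 -> N1.N0=(alive,v1) N1.N1=(alive,v0) N1.N2=(dead,v1) N1.N3=(dead,v1) | N3.N0=(alive,v1) N3.N1=(alive,v0) N3.N2=(dead,v1) N3.N3=(dead,v1)
Op 12: gossip N3<->N1 -> N3.N0=(alive,v1) N3.N1=(alive,v0) N3.N2=(dead,v1) N3.N3=(dead,v1) | N1.N0=(alive,v1) N1.N1=(alive,v0) N1.N2=(dead,v1) N1.N3=(dead,v1)

Answer: alive 1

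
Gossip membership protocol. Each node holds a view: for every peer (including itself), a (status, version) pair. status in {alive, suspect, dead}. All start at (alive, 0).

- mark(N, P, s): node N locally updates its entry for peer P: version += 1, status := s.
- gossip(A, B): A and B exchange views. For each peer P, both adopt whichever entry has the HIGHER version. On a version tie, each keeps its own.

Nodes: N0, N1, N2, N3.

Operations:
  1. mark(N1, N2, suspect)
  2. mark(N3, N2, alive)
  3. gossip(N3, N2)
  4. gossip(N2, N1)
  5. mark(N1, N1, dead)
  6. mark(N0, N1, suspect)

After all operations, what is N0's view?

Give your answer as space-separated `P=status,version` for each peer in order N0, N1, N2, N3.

Op 1: N1 marks N2=suspect -> (suspect,v1)
Op 2: N3 marks N2=alive -> (alive,v1)
Op 3: gossip N3<->N2 -> N3.N0=(alive,v0) N3.N1=(alive,v0) N3.N2=(alive,v1) N3.N3=(alive,v0) | N2.N0=(alive,v0) N2.N1=(alive,v0) N2.N2=(alive,v1) N2.N3=(alive,v0)
Op 4: gossip N2<->N1 -> N2.N0=(alive,v0) N2.N1=(alive,v0) N2.N2=(alive,v1) N2.N3=(alive,v0) | N1.N0=(alive,v0) N1.N1=(alive,v0) N1.N2=(suspect,v1) N1.N3=(alive,v0)
Op 5: N1 marks N1=dead -> (dead,v1)
Op 6: N0 marks N1=suspect -> (suspect,v1)

Answer: N0=alive,0 N1=suspect,1 N2=alive,0 N3=alive,0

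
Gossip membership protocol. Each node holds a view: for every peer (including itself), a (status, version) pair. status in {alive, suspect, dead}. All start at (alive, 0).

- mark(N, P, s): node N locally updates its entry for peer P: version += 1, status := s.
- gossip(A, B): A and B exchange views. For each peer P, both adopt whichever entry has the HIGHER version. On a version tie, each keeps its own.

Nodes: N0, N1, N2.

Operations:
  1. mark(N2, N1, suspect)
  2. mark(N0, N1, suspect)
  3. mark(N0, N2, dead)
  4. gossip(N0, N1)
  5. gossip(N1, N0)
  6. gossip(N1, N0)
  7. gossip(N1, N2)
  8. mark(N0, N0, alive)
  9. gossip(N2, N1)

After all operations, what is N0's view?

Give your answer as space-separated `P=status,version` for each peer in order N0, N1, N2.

Op 1: N2 marks N1=suspect -> (suspect,v1)
Op 2: N0 marks N1=suspect -> (suspect,v1)
Op 3: N0 marks N2=dead -> (dead,v1)
Op 4: gossip N0<->N1 -> N0.N0=(alive,v0) N0.N1=(suspect,v1) N0.N2=(dead,v1) | N1.N0=(alive,v0) N1.N1=(suspect,v1) N1.N2=(dead,v1)
Op 5: gossip N1<->N0 -> N1.N0=(alive,v0) N1.N1=(suspect,v1) N1.N2=(dead,v1) | N0.N0=(alive,v0) N0.N1=(suspect,v1) N0.N2=(dead,v1)
Op 6: gossip N1<->N0 -> N1.N0=(alive,v0) N1.N1=(suspect,v1) N1.N2=(dead,v1) | N0.N0=(alive,v0) N0.N1=(suspect,v1) N0.N2=(dead,v1)
Op 7: gossip N1<->N2 -> N1.N0=(alive,v0) N1.N1=(suspect,v1) N1.N2=(dead,v1) | N2.N0=(alive,v0) N2.N1=(suspect,v1) N2.N2=(dead,v1)
Op 8: N0 marks N0=alive -> (alive,v1)
Op 9: gossip N2<->N1 -> N2.N0=(alive,v0) N2.N1=(suspect,v1) N2.N2=(dead,v1) | N1.N0=(alive,v0) N1.N1=(suspect,v1) N1.N2=(dead,v1)

Answer: N0=alive,1 N1=suspect,1 N2=dead,1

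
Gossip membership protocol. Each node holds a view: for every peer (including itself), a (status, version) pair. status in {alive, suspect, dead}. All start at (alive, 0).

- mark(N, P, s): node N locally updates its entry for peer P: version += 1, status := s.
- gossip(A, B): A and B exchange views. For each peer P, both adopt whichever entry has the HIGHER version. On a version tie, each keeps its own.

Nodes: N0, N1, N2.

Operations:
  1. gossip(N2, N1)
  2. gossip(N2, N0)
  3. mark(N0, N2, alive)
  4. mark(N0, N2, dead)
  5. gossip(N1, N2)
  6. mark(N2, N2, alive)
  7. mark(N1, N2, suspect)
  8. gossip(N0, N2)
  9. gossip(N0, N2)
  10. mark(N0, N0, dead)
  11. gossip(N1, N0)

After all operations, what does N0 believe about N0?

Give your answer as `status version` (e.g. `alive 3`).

Answer: dead 1

Derivation:
Op 1: gossip N2<->N1 -> N2.N0=(alive,v0) N2.N1=(alive,v0) N2.N2=(alive,v0) | N1.N0=(alive,v0) N1.N1=(alive,v0) N1.N2=(alive,v0)
Op 2: gossip N2<->N0 -> N2.N0=(alive,v0) N2.N1=(alive,v0) N2.N2=(alive,v0) | N0.N0=(alive,v0) N0.N1=(alive,v0) N0.N2=(alive,v0)
Op 3: N0 marks N2=alive -> (alive,v1)
Op 4: N0 marks N2=dead -> (dead,v2)
Op 5: gossip N1<->N2 -> N1.N0=(alive,v0) N1.N1=(alive,v0) N1.N2=(alive,v0) | N2.N0=(alive,v0) N2.N1=(alive,v0) N2.N2=(alive,v0)
Op 6: N2 marks N2=alive -> (alive,v1)
Op 7: N1 marks N2=suspect -> (suspect,v1)
Op 8: gossip N0<->N2 -> N0.N0=(alive,v0) N0.N1=(alive,v0) N0.N2=(dead,v2) | N2.N0=(alive,v0) N2.N1=(alive,v0) N2.N2=(dead,v2)
Op 9: gossip N0<->N2 -> N0.N0=(alive,v0) N0.N1=(alive,v0) N0.N2=(dead,v2) | N2.N0=(alive,v0) N2.N1=(alive,v0) N2.N2=(dead,v2)
Op 10: N0 marks N0=dead -> (dead,v1)
Op 11: gossip N1<->N0 -> N1.N0=(dead,v1) N1.N1=(alive,v0) N1.N2=(dead,v2) | N0.N0=(dead,v1) N0.N1=(alive,v0) N0.N2=(dead,v2)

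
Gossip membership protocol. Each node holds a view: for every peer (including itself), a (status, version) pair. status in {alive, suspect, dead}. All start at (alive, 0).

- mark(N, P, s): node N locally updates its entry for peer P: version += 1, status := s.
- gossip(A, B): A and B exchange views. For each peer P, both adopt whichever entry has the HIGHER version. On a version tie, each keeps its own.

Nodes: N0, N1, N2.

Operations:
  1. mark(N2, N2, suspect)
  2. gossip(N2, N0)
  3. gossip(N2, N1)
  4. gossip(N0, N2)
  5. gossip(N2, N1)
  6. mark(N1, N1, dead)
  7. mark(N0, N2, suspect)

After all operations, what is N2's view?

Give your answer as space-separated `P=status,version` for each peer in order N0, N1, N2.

Answer: N0=alive,0 N1=alive,0 N2=suspect,1

Derivation:
Op 1: N2 marks N2=suspect -> (suspect,v1)
Op 2: gossip N2<->N0 -> N2.N0=(alive,v0) N2.N1=(alive,v0) N2.N2=(suspect,v1) | N0.N0=(alive,v0) N0.N1=(alive,v0) N0.N2=(suspect,v1)
Op 3: gossip N2<->N1 -> N2.N0=(alive,v0) N2.N1=(alive,v0) N2.N2=(suspect,v1) | N1.N0=(alive,v0) N1.N1=(alive,v0) N1.N2=(suspect,v1)
Op 4: gossip N0<->N2 -> N0.N0=(alive,v0) N0.N1=(alive,v0) N0.N2=(suspect,v1) | N2.N0=(alive,v0) N2.N1=(alive,v0) N2.N2=(suspect,v1)
Op 5: gossip N2<->N1 -> N2.N0=(alive,v0) N2.N1=(alive,v0) N2.N2=(suspect,v1) | N1.N0=(alive,v0) N1.N1=(alive,v0) N1.N2=(suspect,v1)
Op 6: N1 marks N1=dead -> (dead,v1)
Op 7: N0 marks N2=suspect -> (suspect,v2)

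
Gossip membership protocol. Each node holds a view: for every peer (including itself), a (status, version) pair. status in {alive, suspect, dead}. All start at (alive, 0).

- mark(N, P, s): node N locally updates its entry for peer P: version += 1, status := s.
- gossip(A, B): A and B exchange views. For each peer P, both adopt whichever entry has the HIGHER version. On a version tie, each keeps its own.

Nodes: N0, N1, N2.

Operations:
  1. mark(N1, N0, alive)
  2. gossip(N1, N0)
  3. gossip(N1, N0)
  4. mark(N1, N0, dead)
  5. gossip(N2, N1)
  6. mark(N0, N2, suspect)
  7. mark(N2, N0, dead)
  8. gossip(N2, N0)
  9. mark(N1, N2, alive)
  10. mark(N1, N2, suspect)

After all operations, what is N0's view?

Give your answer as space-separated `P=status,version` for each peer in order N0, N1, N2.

Op 1: N1 marks N0=alive -> (alive,v1)
Op 2: gossip N1<->N0 -> N1.N0=(alive,v1) N1.N1=(alive,v0) N1.N2=(alive,v0) | N0.N0=(alive,v1) N0.N1=(alive,v0) N0.N2=(alive,v0)
Op 3: gossip N1<->N0 -> N1.N0=(alive,v1) N1.N1=(alive,v0) N1.N2=(alive,v0) | N0.N0=(alive,v1) N0.N1=(alive,v0) N0.N2=(alive,v0)
Op 4: N1 marks N0=dead -> (dead,v2)
Op 5: gossip N2<->N1 -> N2.N0=(dead,v2) N2.N1=(alive,v0) N2.N2=(alive,v0) | N1.N0=(dead,v2) N1.N1=(alive,v0) N1.N2=(alive,v0)
Op 6: N0 marks N2=suspect -> (suspect,v1)
Op 7: N2 marks N0=dead -> (dead,v3)
Op 8: gossip N2<->N0 -> N2.N0=(dead,v3) N2.N1=(alive,v0) N2.N2=(suspect,v1) | N0.N0=(dead,v3) N0.N1=(alive,v0) N0.N2=(suspect,v1)
Op 9: N1 marks N2=alive -> (alive,v1)
Op 10: N1 marks N2=suspect -> (suspect,v2)

Answer: N0=dead,3 N1=alive,0 N2=suspect,1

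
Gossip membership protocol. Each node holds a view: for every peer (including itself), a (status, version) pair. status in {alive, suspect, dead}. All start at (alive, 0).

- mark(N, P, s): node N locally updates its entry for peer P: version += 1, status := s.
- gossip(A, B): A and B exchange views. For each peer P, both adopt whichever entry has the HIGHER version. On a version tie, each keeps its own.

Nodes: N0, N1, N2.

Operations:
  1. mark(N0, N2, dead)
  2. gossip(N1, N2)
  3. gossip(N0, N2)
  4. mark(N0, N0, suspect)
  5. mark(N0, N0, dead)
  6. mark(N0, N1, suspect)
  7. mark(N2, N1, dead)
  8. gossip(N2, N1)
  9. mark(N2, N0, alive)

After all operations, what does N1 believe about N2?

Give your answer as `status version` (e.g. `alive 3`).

Op 1: N0 marks N2=dead -> (dead,v1)
Op 2: gossip N1<->N2 -> N1.N0=(alive,v0) N1.N1=(alive,v0) N1.N2=(alive,v0) | N2.N0=(alive,v0) N2.N1=(alive,v0) N2.N2=(alive,v0)
Op 3: gossip N0<->N2 -> N0.N0=(alive,v0) N0.N1=(alive,v0) N0.N2=(dead,v1) | N2.N0=(alive,v0) N2.N1=(alive,v0) N2.N2=(dead,v1)
Op 4: N0 marks N0=suspect -> (suspect,v1)
Op 5: N0 marks N0=dead -> (dead,v2)
Op 6: N0 marks N1=suspect -> (suspect,v1)
Op 7: N2 marks N1=dead -> (dead,v1)
Op 8: gossip N2<->N1 -> N2.N0=(alive,v0) N2.N1=(dead,v1) N2.N2=(dead,v1) | N1.N0=(alive,v0) N1.N1=(dead,v1) N1.N2=(dead,v1)
Op 9: N2 marks N0=alive -> (alive,v1)

Answer: dead 1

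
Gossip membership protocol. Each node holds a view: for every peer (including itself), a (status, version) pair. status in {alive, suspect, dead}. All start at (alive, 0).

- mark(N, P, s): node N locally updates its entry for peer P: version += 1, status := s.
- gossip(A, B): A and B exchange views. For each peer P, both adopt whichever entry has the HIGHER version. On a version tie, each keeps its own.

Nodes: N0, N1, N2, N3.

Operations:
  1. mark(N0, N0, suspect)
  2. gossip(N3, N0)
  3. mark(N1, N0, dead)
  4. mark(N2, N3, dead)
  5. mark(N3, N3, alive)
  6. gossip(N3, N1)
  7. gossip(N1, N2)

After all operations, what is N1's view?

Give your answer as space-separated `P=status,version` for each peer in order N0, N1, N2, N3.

Answer: N0=dead,1 N1=alive,0 N2=alive,0 N3=alive,1

Derivation:
Op 1: N0 marks N0=suspect -> (suspect,v1)
Op 2: gossip N3<->N0 -> N3.N0=(suspect,v1) N3.N1=(alive,v0) N3.N2=(alive,v0) N3.N3=(alive,v0) | N0.N0=(suspect,v1) N0.N1=(alive,v0) N0.N2=(alive,v0) N0.N3=(alive,v0)
Op 3: N1 marks N0=dead -> (dead,v1)
Op 4: N2 marks N3=dead -> (dead,v1)
Op 5: N3 marks N3=alive -> (alive,v1)
Op 6: gossip N3<->N1 -> N3.N0=(suspect,v1) N3.N1=(alive,v0) N3.N2=(alive,v0) N3.N3=(alive,v1) | N1.N0=(dead,v1) N1.N1=(alive,v0) N1.N2=(alive,v0) N1.N3=(alive,v1)
Op 7: gossip N1<->N2 -> N1.N0=(dead,v1) N1.N1=(alive,v0) N1.N2=(alive,v0) N1.N3=(alive,v1) | N2.N0=(dead,v1) N2.N1=(alive,v0) N2.N2=(alive,v0) N2.N3=(dead,v1)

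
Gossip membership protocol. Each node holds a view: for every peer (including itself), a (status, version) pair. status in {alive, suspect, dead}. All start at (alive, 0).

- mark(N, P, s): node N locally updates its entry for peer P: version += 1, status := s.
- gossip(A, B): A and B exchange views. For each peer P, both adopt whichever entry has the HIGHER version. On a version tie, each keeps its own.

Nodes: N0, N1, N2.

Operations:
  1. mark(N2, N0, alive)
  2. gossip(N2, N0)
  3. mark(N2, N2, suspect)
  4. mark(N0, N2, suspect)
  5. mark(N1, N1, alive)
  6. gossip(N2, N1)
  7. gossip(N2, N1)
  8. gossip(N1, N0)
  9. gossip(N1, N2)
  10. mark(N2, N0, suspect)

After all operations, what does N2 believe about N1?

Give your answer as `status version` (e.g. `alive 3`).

Op 1: N2 marks N0=alive -> (alive,v1)
Op 2: gossip N2<->N0 -> N2.N0=(alive,v1) N2.N1=(alive,v0) N2.N2=(alive,v0) | N0.N0=(alive,v1) N0.N1=(alive,v0) N0.N2=(alive,v0)
Op 3: N2 marks N2=suspect -> (suspect,v1)
Op 4: N0 marks N2=suspect -> (suspect,v1)
Op 5: N1 marks N1=alive -> (alive,v1)
Op 6: gossip N2<->N1 -> N2.N0=(alive,v1) N2.N1=(alive,v1) N2.N2=(suspect,v1) | N1.N0=(alive,v1) N1.N1=(alive,v1) N1.N2=(suspect,v1)
Op 7: gossip N2<->N1 -> N2.N0=(alive,v1) N2.N1=(alive,v1) N2.N2=(suspect,v1) | N1.N0=(alive,v1) N1.N1=(alive,v1) N1.N2=(suspect,v1)
Op 8: gossip N1<->N0 -> N1.N0=(alive,v1) N1.N1=(alive,v1) N1.N2=(suspect,v1) | N0.N0=(alive,v1) N0.N1=(alive,v1) N0.N2=(suspect,v1)
Op 9: gossip N1<->N2 -> N1.N0=(alive,v1) N1.N1=(alive,v1) N1.N2=(suspect,v1) | N2.N0=(alive,v1) N2.N1=(alive,v1) N2.N2=(suspect,v1)
Op 10: N2 marks N0=suspect -> (suspect,v2)

Answer: alive 1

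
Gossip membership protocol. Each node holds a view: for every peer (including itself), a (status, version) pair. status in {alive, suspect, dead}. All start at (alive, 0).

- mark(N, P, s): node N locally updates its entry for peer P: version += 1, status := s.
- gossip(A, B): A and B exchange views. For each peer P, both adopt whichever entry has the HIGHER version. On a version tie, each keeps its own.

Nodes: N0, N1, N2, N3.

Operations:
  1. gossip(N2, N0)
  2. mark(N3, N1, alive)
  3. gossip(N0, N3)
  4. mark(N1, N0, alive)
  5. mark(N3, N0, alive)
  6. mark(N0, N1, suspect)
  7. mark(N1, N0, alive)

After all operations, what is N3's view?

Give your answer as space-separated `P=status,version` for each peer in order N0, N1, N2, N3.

Answer: N0=alive,1 N1=alive,1 N2=alive,0 N3=alive,0

Derivation:
Op 1: gossip N2<->N0 -> N2.N0=(alive,v0) N2.N1=(alive,v0) N2.N2=(alive,v0) N2.N3=(alive,v0) | N0.N0=(alive,v0) N0.N1=(alive,v0) N0.N2=(alive,v0) N0.N3=(alive,v0)
Op 2: N3 marks N1=alive -> (alive,v1)
Op 3: gossip N0<->N3 -> N0.N0=(alive,v0) N0.N1=(alive,v1) N0.N2=(alive,v0) N0.N3=(alive,v0) | N3.N0=(alive,v0) N3.N1=(alive,v1) N3.N2=(alive,v0) N3.N3=(alive,v0)
Op 4: N1 marks N0=alive -> (alive,v1)
Op 5: N3 marks N0=alive -> (alive,v1)
Op 6: N0 marks N1=suspect -> (suspect,v2)
Op 7: N1 marks N0=alive -> (alive,v2)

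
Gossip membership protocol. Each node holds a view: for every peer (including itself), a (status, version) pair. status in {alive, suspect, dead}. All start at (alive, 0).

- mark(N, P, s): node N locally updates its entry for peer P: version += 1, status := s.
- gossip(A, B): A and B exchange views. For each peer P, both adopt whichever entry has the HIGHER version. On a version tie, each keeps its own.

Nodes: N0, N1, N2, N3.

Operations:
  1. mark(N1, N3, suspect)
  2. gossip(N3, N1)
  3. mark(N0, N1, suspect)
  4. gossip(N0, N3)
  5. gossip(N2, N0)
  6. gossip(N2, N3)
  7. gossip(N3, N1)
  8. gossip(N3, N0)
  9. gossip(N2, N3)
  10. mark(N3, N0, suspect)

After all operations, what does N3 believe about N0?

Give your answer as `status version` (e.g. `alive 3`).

Op 1: N1 marks N3=suspect -> (suspect,v1)
Op 2: gossip N3<->N1 -> N3.N0=(alive,v0) N3.N1=(alive,v0) N3.N2=(alive,v0) N3.N3=(suspect,v1) | N1.N0=(alive,v0) N1.N1=(alive,v0) N1.N2=(alive,v0) N1.N3=(suspect,v1)
Op 3: N0 marks N1=suspect -> (suspect,v1)
Op 4: gossip N0<->N3 -> N0.N0=(alive,v0) N0.N1=(suspect,v1) N0.N2=(alive,v0) N0.N3=(suspect,v1) | N3.N0=(alive,v0) N3.N1=(suspect,v1) N3.N2=(alive,v0) N3.N3=(suspect,v1)
Op 5: gossip N2<->N0 -> N2.N0=(alive,v0) N2.N1=(suspect,v1) N2.N2=(alive,v0) N2.N3=(suspect,v1) | N0.N0=(alive,v0) N0.N1=(suspect,v1) N0.N2=(alive,v0) N0.N3=(suspect,v1)
Op 6: gossip N2<->N3 -> N2.N0=(alive,v0) N2.N1=(suspect,v1) N2.N2=(alive,v0) N2.N3=(suspect,v1) | N3.N0=(alive,v0) N3.N1=(suspect,v1) N3.N2=(alive,v0) N3.N3=(suspect,v1)
Op 7: gossip N3<->N1 -> N3.N0=(alive,v0) N3.N1=(suspect,v1) N3.N2=(alive,v0) N3.N3=(suspect,v1) | N1.N0=(alive,v0) N1.N1=(suspect,v1) N1.N2=(alive,v0) N1.N3=(suspect,v1)
Op 8: gossip N3<->N0 -> N3.N0=(alive,v0) N3.N1=(suspect,v1) N3.N2=(alive,v0) N3.N3=(suspect,v1) | N0.N0=(alive,v0) N0.N1=(suspect,v1) N0.N2=(alive,v0) N0.N3=(suspect,v1)
Op 9: gossip N2<->N3 -> N2.N0=(alive,v0) N2.N1=(suspect,v1) N2.N2=(alive,v0) N2.N3=(suspect,v1) | N3.N0=(alive,v0) N3.N1=(suspect,v1) N3.N2=(alive,v0) N3.N3=(suspect,v1)
Op 10: N3 marks N0=suspect -> (suspect,v1)

Answer: suspect 1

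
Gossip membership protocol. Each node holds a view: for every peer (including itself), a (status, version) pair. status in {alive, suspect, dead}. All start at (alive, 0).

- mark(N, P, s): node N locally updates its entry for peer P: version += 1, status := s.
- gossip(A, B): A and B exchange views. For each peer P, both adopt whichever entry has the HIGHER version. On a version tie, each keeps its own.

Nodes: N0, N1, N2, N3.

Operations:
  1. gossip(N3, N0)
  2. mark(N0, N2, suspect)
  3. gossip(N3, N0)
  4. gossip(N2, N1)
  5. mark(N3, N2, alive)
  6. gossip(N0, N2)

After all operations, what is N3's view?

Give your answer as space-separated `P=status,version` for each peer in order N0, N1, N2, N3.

Answer: N0=alive,0 N1=alive,0 N2=alive,2 N3=alive,0

Derivation:
Op 1: gossip N3<->N0 -> N3.N0=(alive,v0) N3.N1=(alive,v0) N3.N2=(alive,v0) N3.N3=(alive,v0) | N0.N0=(alive,v0) N0.N1=(alive,v0) N0.N2=(alive,v0) N0.N3=(alive,v0)
Op 2: N0 marks N2=suspect -> (suspect,v1)
Op 3: gossip N3<->N0 -> N3.N0=(alive,v0) N3.N1=(alive,v0) N3.N2=(suspect,v1) N3.N3=(alive,v0) | N0.N0=(alive,v0) N0.N1=(alive,v0) N0.N2=(suspect,v1) N0.N3=(alive,v0)
Op 4: gossip N2<->N1 -> N2.N0=(alive,v0) N2.N1=(alive,v0) N2.N2=(alive,v0) N2.N3=(alive,v0) | N1.N0=(alive,v0) N1.N1=(alive,v0) N1.N2=(alive,v0) N1.N3=(alive,v0)
Op 5: N3 marks N2=alive -> (alive,v2)
Op 6: gossip N0<->N2 -> N0.N0=(alive,v0) N0.N1=(alive,v0) N0.N2=(suspect,v1) N0.N3=(alive,v0) | N2.N0=(alive,v0) N2.N1=(alive,v0) N2.N2=(suspect,v1) N2.N3=(alive,v0)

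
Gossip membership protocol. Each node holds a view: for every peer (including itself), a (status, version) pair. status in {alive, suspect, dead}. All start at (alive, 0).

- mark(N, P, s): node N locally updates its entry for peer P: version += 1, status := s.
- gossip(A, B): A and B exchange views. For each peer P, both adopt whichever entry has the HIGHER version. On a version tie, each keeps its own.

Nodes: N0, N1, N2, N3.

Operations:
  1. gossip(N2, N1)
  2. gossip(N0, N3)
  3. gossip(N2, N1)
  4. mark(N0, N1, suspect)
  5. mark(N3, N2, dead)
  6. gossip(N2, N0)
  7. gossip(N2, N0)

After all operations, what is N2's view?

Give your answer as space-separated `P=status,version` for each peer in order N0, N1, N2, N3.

Answer: N0=alive,0 N1=suspect,1 N2=alive,0 N3=alive,0

Derivation:
Op 1: gossip N2<->N1 -> N2.N0=(alive,v0) N2.N1=(alive,v0) N2.N2=(alive,v0) N2.N3=(alive,v0) | N1.N0=(alive,v0) N1.N1=(alive,v0) N1.N2=(alive,v0) N1.N3=(alive,v0)
Op 2: gossip N0<->N3 -> N0.N0=(alive,v0) N0.N1=(alive,v0) N0.N2=(alive,v0) N0.N3=(alive,v0) | N3.N0=(alive,v0) N3.N1=(alive,v0) N3.N2=(alive,v0) N3.N3=(alive,v0)
Op 3: gossip N2<->N1 -> N2.N0=(alive,v0) N2.N1=(alive,v0) N2.N2=(alive,v0) N2.N3=(alive,v0) | N1.N0=(alive,v0) N1.N1=(alive,v0) N1.N2=(alive,v0) N1.N3=(alive,v0)
Op 4: N0 marks N1=suspect -> (suspect,v1)
Op 5: N3 marks N2=dead -> (dead,v1)
Op 6: gossip N2<->N0 -> N2.N0=(alive,v0) N2.N1=(suspect,v1) N2.N2=(alive,v0) N2.N3=(alive,v0) | N0.N0=(alive,v0) N0.N1=(suspect,v1) N0.N2=(alive,v0) N0.N3=(alive,v0)
Op 7: gossip N2<->N0 -> N2.N0=(alive,v0) N2.N1=(suspect,v1) N2.N2=(alive,v0) N2.N3=(alive,v0) | N0.N0=(alive,v0) N0.N1=(suspect,v1) N0.N2=(alive,v0) N0.N3=(alive,v0)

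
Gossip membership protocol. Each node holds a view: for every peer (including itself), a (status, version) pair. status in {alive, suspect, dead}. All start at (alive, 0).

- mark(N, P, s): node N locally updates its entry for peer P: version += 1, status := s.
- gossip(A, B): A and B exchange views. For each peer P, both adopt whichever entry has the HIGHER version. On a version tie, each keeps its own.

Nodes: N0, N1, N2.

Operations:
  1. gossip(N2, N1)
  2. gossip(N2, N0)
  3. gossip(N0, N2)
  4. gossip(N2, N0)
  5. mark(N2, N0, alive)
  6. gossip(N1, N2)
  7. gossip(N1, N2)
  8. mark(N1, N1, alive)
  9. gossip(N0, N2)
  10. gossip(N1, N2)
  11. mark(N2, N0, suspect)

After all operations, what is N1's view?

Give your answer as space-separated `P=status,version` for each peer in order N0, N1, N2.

Answer: N0=alive,1 N1=alive,1 N2=alive,0

Derivation:
Op 1: gossip N2<->N1 -> N2.N0=(alive,v0) N2.N1=(alive,v0) N2.N2=(alive,v0) | N1.N0=(alive,v0) N1.N1=(alive,v0) N1.N2=(alive,v0)
Op 2: gossip N2<->N0 -> N2.N0=(alive,v0) N2.N1=(alive,v0) N2.N2=(alive,v0) | N0.N0=(alive,v0) N0.N1=(alive,v0) N0.N2=(alive,v0)
Op 3: gossip N0<->N2 -> N0.N0=(alive,v0) N0.N1=(alive,v0) N0.N2=(alive,v0) | N2.N0=(alive,v0) N2.N1=(alive,v0) N2.N2=(alive,v0)
Op 4: gossip N2<->N0 -> N2.N0=(alive,v0) N2.N1=(alive,v0) N2.N2=(alive,v0) | N0.N0=(alive,v0) N0.N1=(alive,v0) N0.N2=(alive,v0)
Op 5: N2 marks N0=alive -> (alive,v1)
Op 6: gossip N1<->N2 -> N1.N0=(alive,v1) N1.N1=(alive,v0) N1.N2=(alive,v0) | N2.N0=(alive,v1) N2.N1=(alive,v0) N2.N2=(alive,v0)
Op 7: gossip N1<->N2 -> N1.N0=(alive,v1) N1.N1=(alive,v0) N1.N2=(alive,v0) | N2.N0=(alive,v1) N2.N1=(alive,v0) N2.N2=(alive,v0)
Op 8: N1 marks N1=alive -> (alive,v1)
Op 9: gossip N0<->N2 -> N0.N0=(alive,v1) N0.N1=(alive,v0) N0.N2=(alive,v0) | N2.N0=(alive,v1) N2.N1=(alive,v0) N2.N2=(alive,v0)
Op 10: gossip N1<->N2 -> N1.N0=(alive,v1) N1.N1=(alive,v1) N1.N2=(alive,v0) | N2.N0=(alive,v1) N2.N1=(alive,v1) N2.N2=(alive,v0)
Op 11: N2 marks N0=suspect -> (suspect,v2)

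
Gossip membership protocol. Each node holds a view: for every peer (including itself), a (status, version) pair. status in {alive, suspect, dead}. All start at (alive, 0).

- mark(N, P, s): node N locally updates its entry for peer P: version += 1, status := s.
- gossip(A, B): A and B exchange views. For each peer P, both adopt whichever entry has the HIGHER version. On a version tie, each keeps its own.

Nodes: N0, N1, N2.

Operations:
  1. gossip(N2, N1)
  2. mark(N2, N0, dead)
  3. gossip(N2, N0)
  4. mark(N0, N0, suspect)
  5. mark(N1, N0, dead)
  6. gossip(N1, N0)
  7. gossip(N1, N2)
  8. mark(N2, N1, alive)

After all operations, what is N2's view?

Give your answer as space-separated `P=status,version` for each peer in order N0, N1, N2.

Answer: N0=suspect,2 N1=alive,1 N2=alive,0

Derivation:
Op 1: gossip N2<->N1 -> N2.N0=(alive,v0) N2.N1=(alive,v0) N2.N2=(alive,v0) | N1.N0=(alive,v0) N1.N1=(alive,v0) N1.N2=(alive,v0)
Op 2: N2 marks N0=dead -> (dead,v1)
Op 3: gossip N2<->N0 -> N2.N0=(dead,v1) N2.N1=(alive,v0) N2.N2=(alive,v0) | N0.N0=(dead,v1) N0.N1=(alive,v0) N0.N2=(alive,v0)
Op 4: N0 marks N0=suspect -> (suspect,v2)
Op 5: N1 marks N0=dead -> (dead,v1)
Op 6: gossip N1<->N0 -> N1.N0=(suspect,v2) N1.N1=(alive,v0) N1.N2=(alive,v0) | N0.N0=(suspect,v2) N0.N1=(alive,v0) N0.N2=(alive,v0)
Op 7: gossip N1<->N2 -> N1.N0=(suspect,v2) N1.N1=(alive,v0) N1.N2=(alive,v0) | N2.N0=(suspect,v2) N2.N1=(alive,v0) N2.N2=(alive,v0)
Op 8: N2 marks N1=alive -> (alive,v1)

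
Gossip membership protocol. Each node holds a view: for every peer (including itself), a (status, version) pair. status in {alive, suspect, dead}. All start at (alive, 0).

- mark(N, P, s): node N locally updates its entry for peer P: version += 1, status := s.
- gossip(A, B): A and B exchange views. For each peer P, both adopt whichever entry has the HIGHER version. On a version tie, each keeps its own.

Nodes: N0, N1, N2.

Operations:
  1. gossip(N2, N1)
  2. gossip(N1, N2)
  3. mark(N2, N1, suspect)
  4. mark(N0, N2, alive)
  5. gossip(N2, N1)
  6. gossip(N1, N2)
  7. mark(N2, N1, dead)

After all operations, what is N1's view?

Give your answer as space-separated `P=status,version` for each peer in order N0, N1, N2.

Answer: N0=alive,0 N1=suspect,1 N2=alive,0

Derivation:
Op 1: gossip N2<->N1 -> N2.N0=(alive,v0) N2.N1=(alive,v0) N2.N2=(alive,v0) | N1.N0=(alive,v0) N1.N1=(alive,v0) N1.N2=(alive,v0)
Op 2: gossip N1<->N2 -> N1.N0=(alive,v0) N1.N1=(alive,v0) N1.N2=(alive,v0) | N2.N0=(alive,v0) N2.N1=(alive,v0) N2.N2=(alive,v0)
Op 3: N2 marks N1=suspect -> (suspect,v1)
Op 4: N0 marks N2=alive -> (alive,v1)
Op 5: gossip N2<->N1 -> N2.N0=(alive,v0) N2.N1=(suspect,v1) N2.N2=(alive,v0) | N1.N0=(alive,v0) N1.N1=(suspect,v1) N1.N2=(alive,v0)
Op 6: gossip N1<->N2 -> N1.N0=(alive,v0) N1.N1=(suspect,v1) N1.N2=(alive,v0) | N2.N0=(alive,v0) N2.N1=(suspect,v1) N2.N2=(alive,v0)
Op 7: N2 marks N1=dead -> (dead,v2)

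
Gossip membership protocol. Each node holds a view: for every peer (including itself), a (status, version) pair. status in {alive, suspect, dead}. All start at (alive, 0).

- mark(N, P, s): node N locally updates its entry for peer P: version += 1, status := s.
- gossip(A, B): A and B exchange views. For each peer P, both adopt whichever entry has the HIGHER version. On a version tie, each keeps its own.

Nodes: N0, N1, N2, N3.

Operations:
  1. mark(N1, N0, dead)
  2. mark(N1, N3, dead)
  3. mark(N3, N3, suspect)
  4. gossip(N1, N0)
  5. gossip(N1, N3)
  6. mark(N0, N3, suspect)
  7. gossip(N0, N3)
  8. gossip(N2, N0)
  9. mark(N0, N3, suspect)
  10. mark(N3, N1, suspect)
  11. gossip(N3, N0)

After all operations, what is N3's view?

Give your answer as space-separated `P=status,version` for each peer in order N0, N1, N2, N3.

Answer: N0=dead,1 N1=suspect,1 N2=alive,0 N3=suspect,3

Derivation:
Op 1: N1 marks N0=dead -> (dead,v1)
Op 2: N1 marks N3=dead -> (dead,v1)
Op 3: N3 marks N3=suspect -> (suspect,v1)
Op 4: gossip N1<->N0 -> N1.N0=(dead,v1) N1.N1=(alive,v0) N1.N2=(alive,v0) N1.N3=(dead,v1) | N0.N0=(dead,v1) N0.N1=(alive,v0) N0.N2=(alive,v0) N0.N3=(dead,v1)
Op 5: gossip N1<->N3 -> N1.N0=(dead,v1) N1.N1=(alive,v0) N1.N2=(alive,v0) N1.N3=(dead,v1) | N3.N0=(dead,v1) N3.N1=(alive,v0) N3.N2=(alive,v0) N3.N3=(suspect,v1)
Op 6: N0 marks N3=suspect -> (suspect,v2)
Op 7: gossip N0<->N3 -> N0.N0=(dead,v1) N0.N1=(alive,v0) N0.N2=(alive,v0) N0.N3=(suspect,v2) | N3.N0=(dead,v1) N3.N1=(alive,v0) N3.N2=(alive,v0) N3.N3=(suspect,v2)
Op 8: gossip N2<->N0 -> N2.N0=(dead,v1) N2.N1=(alive,v0) N2.N2=(alive,v0) N2.N3=(suspect,v2) | N0.N0=(dead,v1) N0.N1=(alive,v0) N0.N2=(alive,v0) N0.N3=(suspect,v2)
Op 9: N0 marks N3=suspect -> (suspect,v3)
Op 10: N3 marks N1=suspect -> (suspect,v1)
Op 11: gossip N3<->N0 -> N3.N0=(dead,v1) N3.N1=(suspect,v1) N3.N2=(alive,v0) N3.N3=(suspect,v3) | N0.N0=(dead,v1) N0.N1=(suspect,v1) N0.N2=(alive,v0) N0.N3=(suspect,v3)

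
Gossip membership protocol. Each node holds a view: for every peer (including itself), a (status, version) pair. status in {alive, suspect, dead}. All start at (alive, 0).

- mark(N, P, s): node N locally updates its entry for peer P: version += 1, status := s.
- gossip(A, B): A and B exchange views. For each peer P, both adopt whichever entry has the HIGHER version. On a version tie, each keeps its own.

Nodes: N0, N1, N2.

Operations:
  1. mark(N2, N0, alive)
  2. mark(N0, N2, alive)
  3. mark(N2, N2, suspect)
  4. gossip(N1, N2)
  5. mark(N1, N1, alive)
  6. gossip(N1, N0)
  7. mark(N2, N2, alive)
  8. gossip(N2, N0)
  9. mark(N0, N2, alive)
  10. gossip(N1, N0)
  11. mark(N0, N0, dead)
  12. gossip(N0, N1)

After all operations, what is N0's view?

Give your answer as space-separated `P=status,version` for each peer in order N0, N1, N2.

Answer: N0=dead,2 N1=alive,1 N2=alive,3

Derivation:
Op 1: N2 marks N0=alive -> (alive,v1)
Op 2: N0 marks N2=alive -> (alive,v1)
Op 3: N2 marks N2=suspect -> (suspect,v1)
Op 4: gossip N1<->N2 -> N1.N0=(alive,v1) N1.N1=(alive,v0) N1.N2=(suspect,v1) | N2.N0=(alive,v1) N2.N1=(alive,v0) N2.N2=(suspect,v1)
Op 5: N1 marks N1=alive -> (alive,v1)
Op 6: gossip N1<->N0 -> N1.N0=(alive,v1) N1.N1=(alive,v1) N1.N2=(suspect,v1) | N0.N0=(alive,v1) N0.N1=(alive,v1) N0.N2=(alive,v1)
Op 7: N2 marks N2=alive -> (alive,v2)
Op 8: gossip N2<->N0 -> N2.N0=(alive,v1) N2.N1=(alive,v1) N2.N2=(alive,v2) | N0.N0=(alive,v1) N0.N1=(alive,v1) N0.N2=(alive,v2)
Op 9: N0 marks N2=alive -> (alive,v3)
Op 10: gossip N1<->N0 -> N1.N0=(alive,v1) N1.N1=(alive,v1) N1.N2=(alive,v3) | N0.N0=(alive,v1) N0.N1=(alive,v1) N0.N2=(alive,v3)
Op 11: N0 marks N0=dead -> (dead,v2)
Op 12: gossip N0<->N1 -> N0.N0=(dead,v2) N0.N1=(alive,v1) N0.N2=(alive,v3) | N1.N0=(dead,v2) N1.N1=(alive,v1) N1.N2=(alive,v3)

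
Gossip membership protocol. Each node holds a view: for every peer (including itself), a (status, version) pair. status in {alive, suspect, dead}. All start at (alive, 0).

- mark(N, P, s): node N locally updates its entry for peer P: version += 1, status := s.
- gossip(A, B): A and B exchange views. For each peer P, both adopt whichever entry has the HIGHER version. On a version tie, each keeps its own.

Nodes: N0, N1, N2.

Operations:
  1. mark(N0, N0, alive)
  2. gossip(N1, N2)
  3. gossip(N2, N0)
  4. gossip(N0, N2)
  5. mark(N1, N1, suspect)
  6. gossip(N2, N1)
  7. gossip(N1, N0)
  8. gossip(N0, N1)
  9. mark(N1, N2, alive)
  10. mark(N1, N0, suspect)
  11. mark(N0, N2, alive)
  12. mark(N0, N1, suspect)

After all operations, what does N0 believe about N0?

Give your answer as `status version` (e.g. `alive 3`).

Answer: alive 1

Derivation:
Op 1: N0 marks N0=alive -> (alive,v1)
Op 2: gossip N1<->N2 -> N1.N0=(alive,v0) N1.N1=(alive,v0) N1.N2=(alive,v0) | N2.N0=(alive,v0) N2.N1=(alive,v0) N2.N2=(alive,v0)
Op 3: gossip N2<->N0 -> N2.N0=(alive,v1) N2.N1=(alive,v0) N2.N2=(alive,v0) | N0.N0=(alive,v1) N0.N1=(alive,v0) N0.N2=(alive,v0)
Op 4: gossip N0<->N2 -> N0.N0=(alive,v1) N0.N1=(alive,v0) N0.N2=(alive,v0) | N2.N0=(alive,v1) N2.N1=(alive,v0) N2.N2=(alive,v0)
Op 5: N1 marks N1=suspect -> (suspect,v1)
Op 6: gossip N2<->N1 -> N2.N0=(alive,v1) N2.N1=(suspect,v1) N2.N2=(alive,v0) | N1.N0=(alive,v1) N1.N1=(suspect,v1) N1.N2=(alive,v0)
Op 7: gossip N1<->N0 -> N1.N0=(alive,v1) N1.N1=(suspect,v1) N1.N2=(alive,v0) | N0.N0=(alive,v1) N0.N1=(suspect,v1) N0.N2=(alive,v0)
Op 8: gossip N0<->N1 -> N0.N0=(alive,v1) N0.N1=(suspect,v1) N0.N2=(alive,v0) | N1.N0=(alive,v1) N1.N1=(suspect,v1) N1.N2=(alive,v0)
Op 9: N1 marks N2=alive -> (alive,v1)
Op 10: N1 marks N0=suspect -> (suspect,v2)
Op 11: N0 marks N2=alive -> (alive,v1)
Op 12: N0 marks N1=suspect -> (suspect,v2)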